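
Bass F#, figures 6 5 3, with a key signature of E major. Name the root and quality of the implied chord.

The figures 6 5 3 indicate a seventh chord in first inversion.
In first inversion the root lies a sixth above the bass: a sixth above F# in E major is D#.
The chord tones are F#, A, C#, D#, giving D# half-diminished seventh.

D# half-diminished seventh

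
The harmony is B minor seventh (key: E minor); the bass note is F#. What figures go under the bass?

F# is the fifth of B minor seventh, so the chord is in second inversion.
A seventh chord in second inversion is figured 6/4/3, conventionally abbreviated 4/3.

4/3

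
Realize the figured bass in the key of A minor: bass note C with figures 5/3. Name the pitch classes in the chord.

A third above C in this key is E.
A fifth above C in this key is G.
Together with the bass C, this spells C major in root position.

C, E, G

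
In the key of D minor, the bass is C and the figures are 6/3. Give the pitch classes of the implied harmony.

C, E, A

A third above C in this key is E.
A sixth above C in this key is A.
Together with the bass C, this spells A minor in first inversion.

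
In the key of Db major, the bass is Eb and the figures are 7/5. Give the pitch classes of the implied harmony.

Eb, Gb, Bb, Db

The written figures 7/5 are shorthand for 7/5/3: the 3 is implied.
A third above Eb in this key is Gb.
A fifth above Eb in this key is Bb.
A seventh above Eb in this key is Db.
Together with the bass Eb, this spells Eb minor seventh in root position.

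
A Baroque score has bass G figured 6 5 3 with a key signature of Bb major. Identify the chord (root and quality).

Eb major seventh

The figures 6 5 3 indicate a seventh chord in first inversion.
In first inversion the root lies a sixth above the bass: a sixth above G in Bb major is Eb.
The chord tones are G, Bb, D, Eb, giving Eb major seventh.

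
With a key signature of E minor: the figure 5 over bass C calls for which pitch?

Counting 4 letter steps above C lands on G; in E minor, that letter is G.

G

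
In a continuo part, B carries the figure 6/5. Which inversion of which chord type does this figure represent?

seventh chord, first inversion

6/5 is shorthand for 6/5/3.
Intervals of 6/5/3 above the bass form a seventh chord; the bass is the third, so this is first inversion.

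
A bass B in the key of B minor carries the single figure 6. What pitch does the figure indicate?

G

Counting 5 letter steps above B lands on G; in B minor, that letter is G.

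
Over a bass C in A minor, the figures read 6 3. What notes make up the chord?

A third above C in this key is E.
A sixth above C in this key is A.
Together with the bass C, this spells A minor in first inversion.

C, E, A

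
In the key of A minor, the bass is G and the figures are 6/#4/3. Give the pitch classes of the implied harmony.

G, B, C#, E

A third above G in this key is B.
A fourth above G in this key is C, raised to C# by the sharp.
A sixth above G in this key is E.
Together with the bass G, this spells C# half-diminished seventh in second inversion.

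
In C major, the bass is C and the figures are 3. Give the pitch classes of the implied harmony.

The written figures 3 are shorthand for 5/3: the 5 is implied.
A third above C in this key is E.
A fifth above C in this key is G.
Together with the bass C, this spells C major in root position.

C, E, G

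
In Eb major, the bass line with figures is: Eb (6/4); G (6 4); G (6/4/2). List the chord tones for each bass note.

Eb, Ab, C | G, C, Eb | G, Ab, C, Eb

Eb (6/4): Eb, Ab, C.
G (6/4): G, C, Eb.
G (6/4/2): G, Ab, C, Eb.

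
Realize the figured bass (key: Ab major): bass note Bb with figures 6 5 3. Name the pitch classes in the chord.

Bb, Db, F, G

A third above Bb in this key is Db.
A fifth above Bb in this key is F.
A sixth above Bb in this key is G.
Together with the bass Bb, this spells G half-diminished seventh in first inversion.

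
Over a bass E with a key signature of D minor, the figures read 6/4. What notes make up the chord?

E, A, C

A fourth above E in this key is A.
A sixth above E in this key is C.
Together with the bass E, this spells A minor in second inversion.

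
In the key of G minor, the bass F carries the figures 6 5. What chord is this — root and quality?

D minor seventh

The figures 6 5 indicate a seventh chord in first inversion.
In first inversion the root lies a sixth above the bass: a sixth above F in G minor is D.
The chord tones are F, A, C, D, giving D minor seventh.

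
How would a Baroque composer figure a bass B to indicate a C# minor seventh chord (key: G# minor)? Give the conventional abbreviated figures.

4/2

B is the seventh of C# minor seventh, so the chord is in third inversion.
A seventh chord in third inversion is figured 6/4/2, conventionally abbreviated 4/2.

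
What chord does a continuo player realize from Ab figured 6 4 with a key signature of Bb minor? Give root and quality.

Db major

The figures 6 4 indicate a triad in second inversion.
In second inversion the root lies a fourth above the bass: a fourth above Ab in Bb minor is Db.
The chord tones are Ab, Db, F, giving Db major.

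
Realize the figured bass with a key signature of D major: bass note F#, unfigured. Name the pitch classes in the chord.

F#, A, C#

An unfigured bass implies 5/3.
A third above F# in this key is A.
A fifth above F# in this key is C#.
Together with the bass F#, this spells F# minor in root position.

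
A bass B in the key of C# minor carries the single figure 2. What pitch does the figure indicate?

C#

Counting 1 letter step above B lands on C; in C# minor, that letter is C#.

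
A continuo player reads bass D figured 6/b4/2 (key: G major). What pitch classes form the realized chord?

D, E, Gb, B

A second above D in this key is E.
A fourth above D in this key is G, lowered to Gb by the flat.
A sixth above D in this key is B.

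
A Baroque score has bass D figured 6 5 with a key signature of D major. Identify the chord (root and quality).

B minor seventh

The figures 6 5 indicate a seventh chord in first inversion.
In first inversion the root lies a sixth above the bass: a sixth above D in D major is B.
The chord tones are D, F#, A, B, giving B minor seventh.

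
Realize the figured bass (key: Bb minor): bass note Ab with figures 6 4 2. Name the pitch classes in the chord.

Ab, Bb, Db, F

A second above Ab in this key is Bb.
A fourth above Ab in this key is Db.
A sixth above Ab in this key is F.
Together with the bass Ab, this spells Bb minor seventh in third inversion.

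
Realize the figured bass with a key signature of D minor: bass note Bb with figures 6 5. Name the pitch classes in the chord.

The written figures 6 5 are shorthand for 6/5/3: the 3 is implied.
A third above Bb in this key is D.
A fifth above Bb in this key is F.
A sixth above Bb in this key is G.
Together with the bass Bb, this spells G minor seventh in first inversion.

Bb, D, F, G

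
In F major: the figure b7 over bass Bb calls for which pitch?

Ab

Counting 6 letter steps above Bb lands on A; in F major, that letter is A.
The b7 figure lowers it a semitone, giving Ab.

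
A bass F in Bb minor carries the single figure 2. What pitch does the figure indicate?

Counting 1 letter step above F lands on G; in Bb minor, that letter is Gb.

Gb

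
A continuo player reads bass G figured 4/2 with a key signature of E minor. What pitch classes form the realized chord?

G, A, C, E

The written figures 4/2 are shorthand for 6/4/2: the 6 is implied.
A second above G in this key is A.
A fourth above G in this key is C.
A sixth above G in this key is E.
Together with the bass G, this spells A minor seventh in third inversion.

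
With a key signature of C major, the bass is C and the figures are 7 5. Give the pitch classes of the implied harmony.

C, E, G, B

The written figures 7 5 are shorthand for 7/5/3: the 3 is implied.
A third above C in this key is E.
A fifth above C in this key is G.
A seventh above C in this key is B.
Together with the bass C, this spells C major seventh in root position.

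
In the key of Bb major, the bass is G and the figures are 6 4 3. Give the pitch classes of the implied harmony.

A third above G in this key is Bb.
A fourth above G in this key is C.
A sixth above G in this key is Eb.
Together with the bass G, this spells C minor seventh in second inversion.

G, Bb, C, Eb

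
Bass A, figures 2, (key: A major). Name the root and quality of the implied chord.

B minor seventh

The figures 2 indicate a seventh chord in third inversion.
In third inversion the root lies a second above the bass: a second above A in A major is B.
The chord tones are A, B, D, F#, giving B minor seventh.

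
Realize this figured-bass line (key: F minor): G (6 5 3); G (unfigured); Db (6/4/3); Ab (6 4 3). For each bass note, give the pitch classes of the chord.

G, Bb, Db, Eb | G, Bb, Db | Db, F, G, Bb | Ab, C, Db, F

G (6/5/3): G, Bb, Db, Eb.
G (5/3): G, Bb, Db.
Db (6/4/3): Db, F, G, Bb.
Ab (6/4/3): Ab, C, Db, F.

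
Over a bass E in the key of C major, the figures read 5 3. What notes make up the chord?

E, G, B

A third above E in this key is G.
A fifth above E in this key is B.
Together with the bass E, this spells E minor in root position.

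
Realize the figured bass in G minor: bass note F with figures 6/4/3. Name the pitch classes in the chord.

A third above F in this key is A.
A fourth above F in this key is Bb.
A sixth above F in this key is D.
Together with the bass F, this spells Bb major seventh in second inversion.

F, A, Bb, D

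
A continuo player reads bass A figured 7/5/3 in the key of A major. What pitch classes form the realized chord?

A third above A in this key is C#.
A fifth above A in this key is E.
A seventh above A in this key is G#.
Together with the bass A, this spells A major seventh in root position.

A, C#, E, G#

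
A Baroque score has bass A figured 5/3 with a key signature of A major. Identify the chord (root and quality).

The figures 5/3 indicate a triad in root position.
In root position the bass is the root, so the root is A.
The chord tones are A, C#, E, giving A major.

A major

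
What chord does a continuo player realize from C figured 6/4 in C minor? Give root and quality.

The figures 6/4 indicate a triad in second inversion.
In second inversion the root lies a fourth above the bass: a fourth above C in C minor is F.
The chord tones are C, F, Ab, giving F minor.

F minor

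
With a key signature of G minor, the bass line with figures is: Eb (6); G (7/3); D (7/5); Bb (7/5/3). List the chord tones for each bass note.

Eb (6/3): Eb, G, C.
G (7/5/3): G, Bb, D, F.
D (7/5/3): D, F, A, C.
Bb (7/5/3): Bb, D, F, A.

Eb, G, C | G, Bb, D, F | D, F, A, C | Bb, D, F, A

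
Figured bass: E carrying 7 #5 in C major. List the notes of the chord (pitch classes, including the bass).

E, G, B#, D

The written figures 7 #5 are shorthand for 7/5/3: the 3 is implied.
A third above E in this key is G.
A fifth above E in this key is B, raised to B# by the sharp.
A seventh above E in this key is D.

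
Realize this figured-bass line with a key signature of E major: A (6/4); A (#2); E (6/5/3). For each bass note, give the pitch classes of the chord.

A (6/4): A, D#, F#.
A (6/4/#2): A, B#, D#, F#.
E (6/5/3): E, G#, B, C#.

A, D#, F# | A, B#, D#, F# | E, G#, B, C#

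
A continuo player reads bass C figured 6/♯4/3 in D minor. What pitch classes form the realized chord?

C, E, F#, A

A third above C in this key is E.
A fourth above C in this key is F, raised to F# by the sharp.
A sixth above C in this key is A.
Together with the bass C, this spells F# half-diminished seventh in second inversion.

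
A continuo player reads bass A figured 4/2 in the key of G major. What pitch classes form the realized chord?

The written figures 4/2 are shorthand for 6/4/2: the 6 is implied.
A second above A in this key is B.
A fourth above A in this key is D.
A sixth above A in this key is F#.
Together with the bass A, this spells B minor seventh in third inversion.

A, B, D, F#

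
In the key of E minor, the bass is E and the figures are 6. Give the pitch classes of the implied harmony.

The written figures 6 are shorthand for 6/3: the 3 is implied.
A third above E in this key is G.
A sixth above E in this key is C.
Together with the bass E, this spells C major in first inversion.

E, G, C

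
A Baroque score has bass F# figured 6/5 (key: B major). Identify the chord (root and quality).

D# minor seventh

The figures 6/5 indicate a seventh chord in first inversion.
In first inversion the root lies a sixth above the bass: a sixth above F# in B major is D#.
The chord tones are F#, A#, C#, D#, giving D# minor seventh.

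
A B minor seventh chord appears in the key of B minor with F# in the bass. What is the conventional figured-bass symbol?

4/3

F# is the fifth of B minor seventh, so the chord is in second inversion.
A seventh chord in second inversion is figured 6/4/3, conventionally abbreviated 4/3.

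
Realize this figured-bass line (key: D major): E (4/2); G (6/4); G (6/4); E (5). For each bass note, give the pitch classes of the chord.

E (6/4/2): E, F#, A, C#.
G (6/4): G, C#, E.
G (6/4): G, C#, E.
E (5/3): E, G, B.

E, F#, A, C# | G, C#, E | G, C#, E | E, G, B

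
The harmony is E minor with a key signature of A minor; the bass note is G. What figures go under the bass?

6

G is the third of E minor, so the chord is in first inversion.
A triad in first inversion is figured 6/3, conventionally abbreviated 6.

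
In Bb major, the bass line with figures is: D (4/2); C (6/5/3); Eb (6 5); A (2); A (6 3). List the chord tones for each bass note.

D, Eb, G, Bb | C, Eb, G, A | Eb, G, Bb, C | A, Bb, D, F | A, C, F

D (6/4/2): D, Eb, G, Bb.
C (6/5/3): C, Eb, G, A.
Eb (6/5/3): Eb, G, Bb, C.
A (6/4/2): A, Bb, D, F.
A (6/3): A, C, F.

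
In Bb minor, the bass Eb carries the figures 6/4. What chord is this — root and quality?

Ab major

The figures 6/4 indicate a triad in second inversion.
In second inversion the root lies a fourth above the bass: a fourth above Eb in Bb minor is Ab.
The chord tones are Eb, Ab, C, giving Ab major.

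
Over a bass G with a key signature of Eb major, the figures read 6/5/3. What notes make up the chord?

A third above G in this key is Bb.
A fifth above G in this key is D.
A sixth above G in this key is Eb.
Together with the bass G, this spells Eb major seventh in first inversion.

G, Bb, D, Eb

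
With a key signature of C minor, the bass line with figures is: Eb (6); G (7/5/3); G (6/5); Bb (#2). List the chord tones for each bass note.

Eb (6/3): Eb, G, C.
G (7/5/3): G, Bb, D, F.
G (6/5/3): G, Bb, D, Eb.
Bb (6/4/#2): Bb, C#, Eb, G.

Eb, G, C | G, Bb, D, F | G, Bb, D, Eb | Bb, C#, Eb, G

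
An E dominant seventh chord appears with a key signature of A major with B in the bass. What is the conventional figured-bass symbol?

B is the fifth of E dominant seventh, so the chord is in second inversion.
A seventh chord in second inversion is figured 6/4/3, conventionally abbreviated 4/3.

4/3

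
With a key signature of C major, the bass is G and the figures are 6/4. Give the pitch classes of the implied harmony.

G, C, E

A fourth above G in this key is C.
A sixth above G in this key is E.
Together with the bass G, this spells C major in second inversion.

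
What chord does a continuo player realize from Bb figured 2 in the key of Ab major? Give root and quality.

C minor seventh

The figures 2 indicate a seventh chord in third inversion.
In third inversion the root lies a second above the bass: a second above Bb in Ab major is C.
The chord tones are Bb, C, Eb, G, giving C minor seventh.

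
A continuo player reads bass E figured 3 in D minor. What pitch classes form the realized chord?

The written figures 3 are shorthand for 5/3: the 5 is implied.
A third above E in this key is G.
A fifth above E in this key is Bb.
Together with the bass E, this spells E diminished in root position.

E, G, Bb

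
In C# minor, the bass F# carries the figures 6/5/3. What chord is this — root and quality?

D# half-diminished seventh

The figures 6/5/3 indicate a seventh chord in first inversion.
In first inversion the root lies a sixth above the bass: a sixth above F# in C# minor is D#.
The chord tones are F#, A, C#, D#, giving D# half-diminished seventh.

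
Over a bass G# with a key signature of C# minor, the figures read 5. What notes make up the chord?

The written figures 5 are shorthand for 5/3: the 3 is implied.
A third above G# in this key is B.
A fifth above G# in this key is D#.
Together with the bass G#, this spells G# minor in root position.

G#, B, D#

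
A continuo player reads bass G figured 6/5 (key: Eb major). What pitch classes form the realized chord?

The written figures 6/5 are shorthand for 6/5/3: the 3 is implied.
A third above G in this key is Bb.
A fifth above G in this key is D.
A sixth above G in this key is Eb.
Together with the bass G, this spells Eb major seventh in first inversion.

G, Bb, D, Eb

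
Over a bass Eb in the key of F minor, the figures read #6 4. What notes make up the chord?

Eb, Ab, C#

A fourth above Eb in this key is Ab.
A sixth above Eb in this key is C, raised to C# by the sharp.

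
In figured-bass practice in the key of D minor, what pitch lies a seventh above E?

Counting 6 letter steps above E lands on D; in D minor, that letter is D.

D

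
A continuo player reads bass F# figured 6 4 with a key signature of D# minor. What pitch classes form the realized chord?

A fourth above F# in this key is B.
A sixth above F# in this key is D#.
Together with the bass F#, this spells B major in second inversion.

F#, B, D#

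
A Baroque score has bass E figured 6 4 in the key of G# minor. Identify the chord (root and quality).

A# diminished

The figures 6 4 indicate a triad in second inversion.
In second inversion the root lies a fourth above the bass: a fourth above E in G# minor is A#.
The chord tones are E, A#, C#, giving A# diminished.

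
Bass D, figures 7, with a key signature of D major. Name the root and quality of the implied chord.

The figures 7 indicate a seventh chord in root position.
In root position the bass is the root, so the root is D.
The chord tones are D, F#, A, C#, giving D major seventh.

D major seventh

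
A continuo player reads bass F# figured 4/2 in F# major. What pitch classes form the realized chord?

The written figures 4/2 are shorthand for 6/4/2: the 6 is implied.
A second above F# in this key is G#.
A fourth above F# in this key is B.
A sixth above F# in this key is D#.
Together with the bass F#, this spells G# minor seventh in third inversion.

F#, G#, B, D#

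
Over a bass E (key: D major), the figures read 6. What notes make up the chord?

The written figures 6 are shorthand for 6/3: the 3 is implied.
A third above E in this key is G.
A sixth above E in this key is C#.
Together with the bass E, this spells C# diminished in first inversion.

E, G, C#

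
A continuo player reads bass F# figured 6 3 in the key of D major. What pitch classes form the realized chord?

A third above F# in this key is A.
A sixth above F# in this key is D.
Together with the bass F#, this spells D major in first inversion.

F#, A, D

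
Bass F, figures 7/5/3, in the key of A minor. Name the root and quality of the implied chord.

F major seventh

The figures 7/5/3 indicate a seventh chord in root position.
In root position the bass is the root, so the root is F.
The chord tones are F, A, C, E, giving F major seventh.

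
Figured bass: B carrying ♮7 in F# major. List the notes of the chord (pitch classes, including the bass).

The written figures ♮7 are shorthand for 7/5/3: the 5/3 are implied.
A third above B in this key is D#.
A fifth above B in this key is F#.
A seventh above B in this key is A#, made natural (A) by the ♮ figure.
Together with the bass B, this spells B dominant seventh in root position.

B, D#, F#, A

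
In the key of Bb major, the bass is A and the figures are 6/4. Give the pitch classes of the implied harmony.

A, D, F

A fourth above A in this key is D.
A sixth above A in this key is F.
Together with the bass A, this spells D minor in second inversion.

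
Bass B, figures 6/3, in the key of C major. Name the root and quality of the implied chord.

The figures 6/3 indicate a triad in first inversion.
In first inversion the root lies a sixth above the bass: a sixth above B in C major is G.
The chord tones are B, D, G, giving G major.

G major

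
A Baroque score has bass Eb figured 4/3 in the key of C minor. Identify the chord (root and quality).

The figures 4/3 indicate a seventh chord in second inversion.
In second inversion the root lies a fourth above the bass: a fourth above Eb in C minor is Ab.
The chord tones are Eb, G, Ab, C, giving Ab major seventh.

Ab major seventh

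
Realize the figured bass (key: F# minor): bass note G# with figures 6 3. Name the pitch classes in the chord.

A third above G# in this key is B.
A sixth above G# in this key is E.
Together with the bass G#, this spells E major in first inversion.

G#, B, E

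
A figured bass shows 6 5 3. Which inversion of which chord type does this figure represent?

Intervals of 6/5/3 above the bass form a seventh chord; the bass is the third, so this is first inversion.

seventh chord, first inversion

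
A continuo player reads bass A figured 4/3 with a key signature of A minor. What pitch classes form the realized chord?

The written figures 4/3 are shorthand for 6/4/3: the 6 is implied.
A third above A in this key is C.
A fourth above A in this key is D.
A sixth above A in this key is F.
Together with the bass A, this spells D minor seventh in second inversion.

A, C, D, F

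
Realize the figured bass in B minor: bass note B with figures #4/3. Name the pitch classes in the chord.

The written figures #4/3 are shorthand for 6/4/3: the 6 is implied.
A third above B in this key is D.
A fourth above B in this key is E, raised to E# by the sharp.
A sixth above B in this key is G.

B, D, E#, G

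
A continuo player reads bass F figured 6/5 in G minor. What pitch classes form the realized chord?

F, A, C, D

The written figures 6/5 are shorthand for 6/5/3: the 3 is implied.
A third above F in this key is A.
A fifth above F in this key is C.
A sixth above F in this key is D.
Together with the bass F, this spells D minor seventh in first inversion.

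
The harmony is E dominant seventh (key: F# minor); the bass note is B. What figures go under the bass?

4/3

B is the fifth of E dominant seventh, so the chord is in second inversion.
A seventh chord in second inversion is figured 6/4/3, conventionally abbreviated 4/3.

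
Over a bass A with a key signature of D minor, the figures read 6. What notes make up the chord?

The written figures 6 are shorthand for 6/3: the 3 is implied.
A third above A in this key is C.
A sixth above A in this key is F.
Together with the bass A, this spells F major in first inversion.

A, C, F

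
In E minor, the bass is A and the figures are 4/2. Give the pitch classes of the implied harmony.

A, B, D, F#

The written figures 4/2 are shorthand for 6/4/2: the 6 is implied.
A second above A in this key is B.
A fourth above A in this key is D.
A sixth above A in this key is F#.
Together with the bass A, this spells B minor seventh in third inversion.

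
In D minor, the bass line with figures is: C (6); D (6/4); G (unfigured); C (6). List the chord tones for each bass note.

C, E, A | D, G, Bb | G, Bb, D | C, E, A

C (6/3): C, E, A.
D (6/4): D, G, Bb.
G (5/3): G, Bb, D.
C (6/3): C, E, A.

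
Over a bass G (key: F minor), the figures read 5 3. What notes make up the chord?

G, Bb, Db

A third above G in this key is Bb.
A fifth above G in this key is Db.
Together with the bass G, this spells G diminished in root position.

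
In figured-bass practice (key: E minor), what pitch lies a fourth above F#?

B

Counting 3 letter steps above F# lands on B; in E minor, that letter is B.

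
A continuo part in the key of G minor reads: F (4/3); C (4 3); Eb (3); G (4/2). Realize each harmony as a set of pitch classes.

F, A, Bb, D | C, Eb, F, A | Eb, G, Bb | G, A, C, Eb

F (6/4/3): F, A, Bb, D.
C (6/4/3): C, Eb, F, A.
Eb (5/3): Eb, G, Bb.
G (6/4/2): G, A, C, Eb.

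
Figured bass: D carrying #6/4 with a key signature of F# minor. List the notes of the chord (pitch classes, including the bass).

D, G#, B#

A fourth above D in this key is G#.
A sixth above D in this key is B, raised to B# by the sharp.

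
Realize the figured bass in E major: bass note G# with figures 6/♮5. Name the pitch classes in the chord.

G#, B, D, E

The written figures 6/♮5 are shorthand for 6/5/3: the 3 is implied.
A third above G# in this key is B.
A fifth above G# in this key is D#, made natural (D) by the ♮ figure.
A sixth above G# in this key is E.
Together with the bass G#, this spells E dominant seventh in first inversion.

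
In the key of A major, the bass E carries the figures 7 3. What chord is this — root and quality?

E dominant seventh

The figures 7 3 indicate a seventh chord in root position.
In root position the bass is the root, so the root is E.
The chord tones are E, G#, B, D, giving E dominant seventh.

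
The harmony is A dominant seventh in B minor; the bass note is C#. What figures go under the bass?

6/5

C# is the third of A dominant seventh, so the chord is in first inversion.
A seventh chord in first inversion is figured 6/5/3, conventionally abbreviated 6/5.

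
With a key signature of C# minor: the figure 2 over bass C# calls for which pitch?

Counting 1 letter step above C# lands on D; in C# minor, that letter is D#.

D#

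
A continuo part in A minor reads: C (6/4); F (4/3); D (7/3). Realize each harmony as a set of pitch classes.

C (6/4): C, F, A.
F (6/4/3): F, A, B, D.
D (7/5/3): D, F, A, C.

C, F, A | F, A, B, D | D, F, A, C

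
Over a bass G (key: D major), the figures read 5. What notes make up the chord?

The written figures 5 are shorthand for 5/3: the 3 is implied.
A third above G in this key is B.
A fifth above G in this key is D.
Together with the bass G, this spells G major in root position.

G, B, D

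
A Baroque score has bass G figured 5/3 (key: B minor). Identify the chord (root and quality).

G major

The figures 5/3 indicate a triad in root position.
In root position the bass is the root, so the root is G.
The chord tones are G, B, D, giving G major.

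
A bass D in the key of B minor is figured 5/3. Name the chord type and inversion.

Intervals of 5/3 above the bass form a triad; the bass is the root, so this is root position.

triad, root position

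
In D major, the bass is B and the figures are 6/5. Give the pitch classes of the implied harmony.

B, D, F#, G

The written figures 6/5 are shorthand for 6/5/3: the 3 is implied.
A third above B in this key is D.
A fifth above B in this key is F#.
A sixth above B in this key is G.
Together with the bass B, this spells G major seventh in first inversion.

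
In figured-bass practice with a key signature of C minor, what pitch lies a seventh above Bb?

Counting 6 letter steps above Bb lands on A; in C minor, that letter is Ab.

Ab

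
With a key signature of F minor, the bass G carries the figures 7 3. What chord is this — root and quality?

The figures 7 3 indicate a seventh chord in root position.
In root position the bass is the root, so the root is G.
The chord tones are G, Bb, Db, F, giving G half-diminished seventh.

G half-diminished seventh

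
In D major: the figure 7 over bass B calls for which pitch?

Counting 6 letter steps above B lands on A; in D major, that letter is A.

A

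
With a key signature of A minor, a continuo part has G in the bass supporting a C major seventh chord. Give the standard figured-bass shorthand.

G is the fifth of C major seventh, so the chord is in second inversion.
A seventh chord in second inversion is figured 6/4/3, conventionally abbreviated 4/3.

4/3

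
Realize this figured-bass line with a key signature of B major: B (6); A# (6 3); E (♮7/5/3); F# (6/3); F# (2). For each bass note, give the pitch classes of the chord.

B (6/3): B, D#, G#.
A# (6/3): A#, C#, F#.
E (♮7/5/3): E, G#, B, D.
F# (6/3): F#, A#, D#.
F# (6/4/2): F#, G#, B, D#.

B, D#, G# | A#, C#, F# | E, G#, B, D | F#, A#, D# | F#, G#, B, D#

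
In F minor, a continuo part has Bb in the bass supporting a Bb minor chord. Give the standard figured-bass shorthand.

no figures

Bb is the root of Bb minor, so the chord is in root position.
A triad in root position is figured 5/3, conventionally abbreviated (no figures — root-position triad).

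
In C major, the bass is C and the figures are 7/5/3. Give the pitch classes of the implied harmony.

C, E, G, B

A third above C in this key is E.
A fifth above C in this key is G.
A seventh above C in this key is B.
Together with the bass C, this spells C major seventh in root position.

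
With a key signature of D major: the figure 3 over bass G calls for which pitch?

B

Counting 2 letter steps above G lands on B; in D major, that letter is B.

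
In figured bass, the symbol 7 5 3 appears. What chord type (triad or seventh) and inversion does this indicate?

seventh chord, root position

Intervals of 7/5/3 above the bass form a seventh chord; the bass is the root, so this is root position.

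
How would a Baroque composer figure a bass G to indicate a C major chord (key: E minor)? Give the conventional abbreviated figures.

G is the fifth of C major, so the chord is in second inversion.
A triad in second inversion is figured 6/4, conventionally abbreviated 6/4.

6/4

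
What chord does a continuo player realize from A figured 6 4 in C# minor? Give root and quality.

The figures 6 4 indicate a triad in second inversion.
In second inversion the root lies a fourth above the bass: a fourth above A in C# minor is D#.
The chord tones are A, D#, F#, giving D# diminished.

D# diminished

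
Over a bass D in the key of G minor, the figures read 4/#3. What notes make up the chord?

D, F#, G, Bb

The written figures 4/#3 are shorthand for 6/4/3: the 6 is implied.
A third above D in this key is F, raised to F# by the sharp.
A fourth above D in this key is G.
A sixth above D in this key is Bb.
Together with the bass D, this spells G minor-major seventh in second inversion.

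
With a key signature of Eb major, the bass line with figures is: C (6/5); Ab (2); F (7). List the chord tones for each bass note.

C, Eb, G, Ab | Ab, Bb, D, F | F, Ab, C, Eb

C (6/5/3): C, Eb, G, Ab.
Ab (6/4/2): Ab, Bb, D, F.
F (7/5/3): F, Ab, C, Eb.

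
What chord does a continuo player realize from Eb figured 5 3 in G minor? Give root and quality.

The figures 5 3 indicate a triad in root position.
In root position the bass is the root, so the root is Eb.
The chord tones are Eb, G, Bb, giving Eb major.

Eb major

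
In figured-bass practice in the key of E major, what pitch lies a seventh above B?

Counting 6 letter steps above B lands on A; in E major, that letter is A.

A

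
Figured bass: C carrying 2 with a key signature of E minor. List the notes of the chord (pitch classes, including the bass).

C, D, F#, A

The written figures 2 are shorthand for 6/4/2: the 6/4 are implied.
A second above C in this key is D.
A fourth above C in this key is F#.
A sixth above C in this key is A.
Together with the bass C, this spells D dominant seventh in third inversion.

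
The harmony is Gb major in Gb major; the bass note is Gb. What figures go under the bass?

no figures

Gb is the root of Gb major, so the chord is in root position.
A triad in root position is figured 5/3, conventionally abbreviated (no figures — root-position triad).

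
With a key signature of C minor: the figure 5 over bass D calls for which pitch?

Ab

Counting 4 letter steps above D lands on A; in C minor, that letter is Ab.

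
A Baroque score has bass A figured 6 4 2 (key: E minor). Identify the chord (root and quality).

B minor seventh

The figures 6 4 2 indicate a seventh chord in third inversion.
In third inversion the root lies a second above the bass: a second above A in E minor is B.
The chord tones are A, B, D, F#, giving B minor seventh.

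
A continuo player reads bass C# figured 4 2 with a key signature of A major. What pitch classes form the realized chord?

C#, D, F#, A

The written figures 4 2 are shorthand for 6/4/2: the 6 is implied.
A second above C# in this key is D.
A fourth above C# in this key is F#.
A sixth above C# in this key is A.
Together with the bass C#, this spells D major seventh in third inversion.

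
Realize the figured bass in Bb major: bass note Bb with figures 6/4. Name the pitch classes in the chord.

A fourth above Bb in this key is Eb.
A sixth above Bb in this key is G.
Together with the bass Bb, this spells Eb major in second inversion.

Bb, Eb, G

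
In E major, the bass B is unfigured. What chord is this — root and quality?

B major

An unfigured bass indicates a triad in root position.
In root position the bass is the root, so the root is B.
The chord tones are B, D#, F#, giving B major.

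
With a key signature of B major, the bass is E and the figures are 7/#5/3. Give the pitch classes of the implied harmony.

A third above E in this key is G#.
A fifth above E in this key is B, raised to B# by the sharp.
A seventh above E in this key is D#.
Together with the bass E, this spells E augmented major seventh in root position.

E, G#, B#, D#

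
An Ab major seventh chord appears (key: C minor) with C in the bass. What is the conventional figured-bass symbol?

C is the third of Ab major seventh, so the chord is in first inversion.
A seventh chord in first inversion is figured 6/5/3, conventionally abbreviated 6/5.

6/5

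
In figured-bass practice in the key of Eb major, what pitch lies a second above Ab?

Bb

Counting 1 letter step above Ab lands on B; in Eb major, that letter is Bb.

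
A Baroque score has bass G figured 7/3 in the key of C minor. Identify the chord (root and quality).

The figures 7/3 indicate a seventh chord in root position.
In root position the bass is the root, so the root is G.
The chord tones are G, Bb, D, F, giving G minor seventh.

G minor seventh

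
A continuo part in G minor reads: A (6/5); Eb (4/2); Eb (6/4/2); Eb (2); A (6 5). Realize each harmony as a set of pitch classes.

A, C, Eb, F | Eb, F, A, C | Eb, F, A, C | Eb, F, A, C | A, C, Eb, F

A (6/5/3): A, C, Eb, F.
Eb (6/4/2): Eb, F, A, C.
Eb (6/4/2): Eb, F, A, C.
Eb (6/4/2): Eb, F, A, C.
A (6/5/3): A, C, Eb, F.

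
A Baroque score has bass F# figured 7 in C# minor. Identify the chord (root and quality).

The figures 7 indicate a seventh chord in root position.
In root position the bass is the root, so the root is F#.
The chord tones are F#, A, C#, E, giving F# minor seventh.

F# minor seventh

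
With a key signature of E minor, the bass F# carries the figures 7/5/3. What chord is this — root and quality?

The figures 7/5/3 indicate a seventh chord in root position.
In root position the bass is the root, so the root is F#.
The chord tones are F#, A, C, E, giving F# half-diminished seventh.

F# half-diminished seventh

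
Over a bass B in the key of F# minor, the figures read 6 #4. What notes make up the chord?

B, E#, G#

A fourth above B in this key is E, raised to E# by the sharp.
A sixth above B in this key is G#.
Together with the bass B, this spells E# diminished in second inversion.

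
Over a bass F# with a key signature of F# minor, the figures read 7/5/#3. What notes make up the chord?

F#, A#, C#, E

A third above F# in this key is A, raised to A# by the sharp.
A fifth above F# in this key is C#.
A seventh above F# in this key is E.
Together with the bass F#, this spells F# dominant seventh in root position.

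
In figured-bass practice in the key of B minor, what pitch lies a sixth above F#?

D

Counting 5 letter steps above F# lands on D; in B minor, that letter is D.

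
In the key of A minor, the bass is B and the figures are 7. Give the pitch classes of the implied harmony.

The written figures 7 are shorthand for 7/5/3: the 5/3 are implied.
A third above B in this key is D.
A fifth above B in this key is F.
A seventh above B in this key is A.
Together with the bass B, this spells B half-diminished seventh in root position.

B, D, F, A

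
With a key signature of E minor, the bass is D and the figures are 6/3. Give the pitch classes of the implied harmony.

A third above D in this key is F#.
A sixth above D in this key is B.
Together with the bass D, this spells B minor in first inversion.

D, F#, B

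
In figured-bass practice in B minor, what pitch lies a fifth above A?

E

Counting 4 letter steps above A lands on E; in B minor, that letter is E.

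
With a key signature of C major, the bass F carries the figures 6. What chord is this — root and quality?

D minor

The figures 6 indicate a triad in first inversion.
In first inversion the root lies a sixth above the bass: a sixth above F in C major is D.
The chord tones are F, A, D, giving D minor.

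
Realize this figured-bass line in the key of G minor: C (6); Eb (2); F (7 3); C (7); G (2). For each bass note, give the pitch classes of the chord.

C, Eb, A | Eb, F, A, C | F, A, C, Eb | C, Eb, G, Bb | G, A, C, Eb

C (6/3): C, Eb, A.
Eb (6/4/2): Eb, F, A, C.
F (7/5/3): F, A, C, Eb.
C (7/5/3): C, Eb, G, Bb.
G (6/4/2): G, A, C, Eb.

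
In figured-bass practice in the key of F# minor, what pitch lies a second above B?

Counting 1 letter step above B lands on C; in F# minor, that letter is C#.

C#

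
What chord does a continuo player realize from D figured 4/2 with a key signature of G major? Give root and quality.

E minor seventh

The figures 4/2 indicate a seventh chord in third inversion.
In third inversion the root lies a second above the bass: a second above D in G major is E.
The chord tones are D, E, G, B, giving E minor seventh.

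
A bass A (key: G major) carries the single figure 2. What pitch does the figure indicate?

Counting 1 letter step above A lands on B; in G major, that letter is B.

B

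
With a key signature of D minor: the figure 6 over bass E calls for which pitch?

C

Counting 5 letter steps above E lands on C; in D minor, that letter is C.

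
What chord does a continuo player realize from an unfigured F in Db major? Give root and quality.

F minor

An unfigured bass indicates a triad in root position.
In root position the bass is the root, so the root is F.
The chord tones are F, Ab, C, giving F minor.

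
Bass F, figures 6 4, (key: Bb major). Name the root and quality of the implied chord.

Bb major

The figures 6 4 indicate a triad in second inversion.
In second inversion the root lies a fourth above the bass: a fourth above F in Bb major is Bb.
The chord tones are F, Bb, D, giving Bb major.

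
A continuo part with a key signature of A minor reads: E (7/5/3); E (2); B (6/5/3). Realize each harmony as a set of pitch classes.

E, G, B, D | E, F, A, C | B, D, F, G

E (7/5/3): E, G, B, D.
E (6/4/2): E, F, A, C.
B (6/5/3): B, D, F, G.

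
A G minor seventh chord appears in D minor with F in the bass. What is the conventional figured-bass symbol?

F is the seventh of G minor seventh, so the chord is in third inversion.
A seventh chord in third inversion is figured 6/4/2, conventionally abbreviated 4/2.

4/2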